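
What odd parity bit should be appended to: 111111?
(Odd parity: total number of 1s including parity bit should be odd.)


Number of 1s in data: 6
Parity bit: 1

1


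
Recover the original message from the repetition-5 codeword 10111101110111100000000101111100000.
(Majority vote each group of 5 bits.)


Groups: 10111, 10111, 01111, 00000, 00010, 11111, 00000
Majority votes: 1110010

1110010


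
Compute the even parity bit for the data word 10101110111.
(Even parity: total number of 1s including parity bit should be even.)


Number of 1s in data: 8
Parity bit: 0

0


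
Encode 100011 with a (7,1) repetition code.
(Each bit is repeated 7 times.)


Each bit -> 7 copies

111111100000000000000000000011111111111111


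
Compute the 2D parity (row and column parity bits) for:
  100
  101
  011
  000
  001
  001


Row parities: 100011
Column parities: 010

Row P: 100011, Col P: 010, Corner: 1


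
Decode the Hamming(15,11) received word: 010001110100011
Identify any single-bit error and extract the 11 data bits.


Syndrome = 0: no error detected

Data: 00110100011 (no errors)


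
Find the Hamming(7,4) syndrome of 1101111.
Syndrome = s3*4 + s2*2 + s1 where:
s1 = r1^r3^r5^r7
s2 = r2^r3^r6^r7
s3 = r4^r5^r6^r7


s1=1, s2=1, s3=0

Syndrome = 3 (error at position 3)


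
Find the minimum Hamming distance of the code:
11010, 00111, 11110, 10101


Comparing all pairs, minimum distance: 1
Can detect 0 errors, correct 0 errors

1


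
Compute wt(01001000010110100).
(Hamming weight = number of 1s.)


Counting 1s in 01001000010110100

6


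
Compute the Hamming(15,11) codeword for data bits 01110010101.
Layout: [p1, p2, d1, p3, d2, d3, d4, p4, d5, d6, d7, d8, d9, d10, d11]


Parity bits: p1=1, p2=0, p3=1, p4=1

100111110010101


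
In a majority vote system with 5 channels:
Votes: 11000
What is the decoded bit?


Ones: 2 out of 5
Threshold: 3

0 (2/5 voted 1)


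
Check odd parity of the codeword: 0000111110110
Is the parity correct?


Number of 1s: 7

Yes, parity is correct (7 ones)


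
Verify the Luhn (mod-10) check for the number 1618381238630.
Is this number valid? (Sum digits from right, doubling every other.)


Luhn sum = 49
49 mod 10 = 9

Invalid (Luhn sum mod 10 = 9)


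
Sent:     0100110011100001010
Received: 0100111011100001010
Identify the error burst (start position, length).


XOR: 0000001000000000000

Burst at position 6, length 1


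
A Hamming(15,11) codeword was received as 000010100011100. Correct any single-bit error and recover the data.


Syndrome = 8: error at position 8

Data: 01010011100 (corrected bit 8)


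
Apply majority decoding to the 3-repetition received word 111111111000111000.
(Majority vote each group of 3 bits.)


Groups: 111, 111, 111, 000, 111, 000
Majority votes: 111010

111010


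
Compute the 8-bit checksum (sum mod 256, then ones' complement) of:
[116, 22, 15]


Sum = 153 mod 256 = 153
Complement = 102

102


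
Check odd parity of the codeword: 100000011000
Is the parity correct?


Number of 1s: 3

Yes, parity is correct (3 ones)


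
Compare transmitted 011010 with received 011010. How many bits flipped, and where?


XOR: 000000

0 errors (received matches sent)


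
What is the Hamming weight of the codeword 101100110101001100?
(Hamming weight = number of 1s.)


Counting 1s in 101100110101001100

9


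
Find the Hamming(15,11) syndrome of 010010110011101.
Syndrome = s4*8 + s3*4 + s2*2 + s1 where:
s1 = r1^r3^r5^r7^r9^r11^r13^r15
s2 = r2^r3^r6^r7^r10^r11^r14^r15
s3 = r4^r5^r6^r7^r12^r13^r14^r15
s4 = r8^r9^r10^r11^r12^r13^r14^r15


s1=1, s2=0, s3=1, s4=1

Syndrome = 13 (error at position 13)


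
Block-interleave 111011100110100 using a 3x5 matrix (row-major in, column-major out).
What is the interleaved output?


Matrix:
  11101
  11001
  10100
Read columns: 111110101000110

111110101000110


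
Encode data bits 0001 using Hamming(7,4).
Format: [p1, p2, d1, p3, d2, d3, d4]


Parity bits: p1=1, p2=1, p3=1

1101001


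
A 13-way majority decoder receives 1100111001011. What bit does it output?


Ones: 8 out of 13
Threshold: 7

1 (8/13 voted 1)


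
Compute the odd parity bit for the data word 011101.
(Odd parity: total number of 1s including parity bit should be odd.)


Number of 1s in data: 4
Parity bit: 1

1


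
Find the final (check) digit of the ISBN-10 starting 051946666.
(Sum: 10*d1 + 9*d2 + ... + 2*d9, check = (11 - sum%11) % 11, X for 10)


Weighted sum: 224
224 mod 11 = 4

Check digit: 7


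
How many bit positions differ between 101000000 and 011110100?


XOR: 110110100
Count of 1s: 5

5


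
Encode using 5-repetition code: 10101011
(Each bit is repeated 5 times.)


Each bit -> 5 copies

1111100000111110000011111000001111111111


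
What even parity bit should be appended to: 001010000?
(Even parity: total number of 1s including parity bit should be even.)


Number of 1s in data: 2
Parity bit: 0

0


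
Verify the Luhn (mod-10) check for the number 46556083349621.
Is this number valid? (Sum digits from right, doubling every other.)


Luhn sum = 63
63 mod 10 = 3

Invalid (Luhn sum mod 10 = 3)


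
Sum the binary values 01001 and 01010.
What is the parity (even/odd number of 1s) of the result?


01001 = 9
01010 = 10
Sum = 19 = 10011
1s count = 3

odd parity (3 ones in 10011)


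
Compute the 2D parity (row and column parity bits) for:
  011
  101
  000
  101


Row parities: 0000
Column parities: 011

Row P: 0000, Col P: 011, Corner: 0


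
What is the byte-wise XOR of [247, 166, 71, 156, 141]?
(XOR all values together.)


XOR chain: 247 ^ 166 ^ 71 ^ 156 ^ 141 = 7

7


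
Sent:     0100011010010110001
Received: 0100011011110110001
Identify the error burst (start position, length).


XOR: 0000000001100000000

Burst at position 9, length 2


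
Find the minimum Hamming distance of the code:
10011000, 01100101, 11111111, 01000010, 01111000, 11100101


Comparing all pairs, minimum distance: 1
Can detect 0 errors, correct 0 errors

1


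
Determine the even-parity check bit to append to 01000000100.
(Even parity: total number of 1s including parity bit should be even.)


Number of 1s in data: 2
Parity bit: 0

0


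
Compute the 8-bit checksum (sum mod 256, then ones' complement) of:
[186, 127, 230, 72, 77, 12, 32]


Sum = 736 mod 256 = 224
Complement = 31

31


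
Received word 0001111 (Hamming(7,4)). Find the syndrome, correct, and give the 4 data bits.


Syndrome = 0: no error detected

Data: 0111 (no errors)


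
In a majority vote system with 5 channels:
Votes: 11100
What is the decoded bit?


Ones: 3 out of 5
Threshold: 3

1 (3/5 voted 1)


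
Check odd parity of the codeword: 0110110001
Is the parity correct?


Number of 1s: 5

Yes, parity is correct (5 ones)


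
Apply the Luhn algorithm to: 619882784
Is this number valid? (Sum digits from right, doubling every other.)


Luhn sum = 54
54 mod 10 = 4

Invalid (Luhn sum mod 10 = 4)


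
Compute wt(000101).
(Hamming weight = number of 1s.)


Counting 1s in 000101

2


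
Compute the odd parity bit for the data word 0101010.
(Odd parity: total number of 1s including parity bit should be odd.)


Number of 1s in data: 3
Parity bit: 0

0


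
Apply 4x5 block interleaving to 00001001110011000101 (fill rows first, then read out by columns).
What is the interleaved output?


Matrix:
  00001
  00111
  00110
  00101
Read columns: 00000000011101101101

00000000011101101101


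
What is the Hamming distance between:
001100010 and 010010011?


XOR: 011110001
Count of 1s: 5

5


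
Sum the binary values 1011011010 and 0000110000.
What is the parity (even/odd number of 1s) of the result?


1011011010 = 730
0000110000 = 48
Sum = 778 = 1100001010
1s count = 4

even parity (4 ones in 1100001010)


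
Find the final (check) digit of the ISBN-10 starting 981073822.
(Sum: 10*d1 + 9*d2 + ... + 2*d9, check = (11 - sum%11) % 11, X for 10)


Weighted sum: 269
269 mod 11 = 5

Check digit: 6


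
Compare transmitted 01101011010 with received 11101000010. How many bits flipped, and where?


XOR: 10000011000

3 error(s) at position(s): 0, 6, 7


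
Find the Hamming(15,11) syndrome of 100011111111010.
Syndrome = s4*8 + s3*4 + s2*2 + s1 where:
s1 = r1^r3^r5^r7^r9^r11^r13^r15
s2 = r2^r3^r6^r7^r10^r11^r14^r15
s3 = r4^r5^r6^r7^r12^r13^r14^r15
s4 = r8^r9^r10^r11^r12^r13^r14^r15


s1=1, s2=1, s3=1, s4=0

Syndrome = 7 (error at position 7)


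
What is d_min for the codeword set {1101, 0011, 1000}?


Comparing all pairs, minimum distance: 2
Can detect 1 errors, correct 0 errors

2


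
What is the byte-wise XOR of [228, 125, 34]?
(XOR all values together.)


XOR chain: 228 ^ 125 ^ 34 = 187

187


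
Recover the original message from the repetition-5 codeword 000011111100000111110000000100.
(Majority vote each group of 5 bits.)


Groups: 00001, 11111, 00000, 11111, 00000, 00100
Majority votes: 010100

010100


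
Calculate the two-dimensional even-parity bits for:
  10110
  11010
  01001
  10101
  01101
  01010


Row parities: 110110
Column parities: 10111

Row P: 110110, Col P: 10111, Corner: 0


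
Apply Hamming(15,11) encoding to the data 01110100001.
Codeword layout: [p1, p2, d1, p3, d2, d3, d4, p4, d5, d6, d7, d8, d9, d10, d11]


Parity bits: p1=1, p2=0, p3=0, p4=0

100011100100001


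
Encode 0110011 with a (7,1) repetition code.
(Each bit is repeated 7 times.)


Each bit -> 7 copies

0000000111111111111110000000000000011111111111111


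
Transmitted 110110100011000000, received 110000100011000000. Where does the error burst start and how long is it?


XOR: 000110000000000000

Burst at position 3, length 2


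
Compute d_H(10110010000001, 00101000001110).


XOR: 10011010001111
Count of 1s: 8

8


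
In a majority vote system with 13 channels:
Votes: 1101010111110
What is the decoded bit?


Ones: 9 out of 13
Threshold: 7

1 (9/13 voted 1)


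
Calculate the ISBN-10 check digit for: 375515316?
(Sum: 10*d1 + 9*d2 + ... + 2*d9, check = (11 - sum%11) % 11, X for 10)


Weighted sum: 226
226 mod 11 = 6

Check digit: 5


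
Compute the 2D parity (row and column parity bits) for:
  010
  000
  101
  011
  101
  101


Row parities: 100000
Column parities: 100

Row P: 100000, Col P: 100, Corner: 1


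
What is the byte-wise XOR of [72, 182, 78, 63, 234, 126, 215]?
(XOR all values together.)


XOR chain: 72 ^ 182 ^ 78 ^ 63 ^ 234 ^ 126 ^ 215 = 204

204


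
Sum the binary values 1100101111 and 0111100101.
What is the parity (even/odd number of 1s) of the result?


1100101111 = 815
0111100101 = 485
Sum = 1300 = 10100010100
1s count = 4

even parity (4 ones in 10100010100)


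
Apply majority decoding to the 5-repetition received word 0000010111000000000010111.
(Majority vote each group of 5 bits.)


Groups: 00000, 10111, 00000, 00000, 10111
Majority votes: 01001

01001


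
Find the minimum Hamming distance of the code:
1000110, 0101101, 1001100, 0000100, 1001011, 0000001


Comparing all pairs, minimum distance: 2
Can detect 1 errors, correct 0 errors

2


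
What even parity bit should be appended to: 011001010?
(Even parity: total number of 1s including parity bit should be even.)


Number of 1s in data: 4
Parity bit: 0

0


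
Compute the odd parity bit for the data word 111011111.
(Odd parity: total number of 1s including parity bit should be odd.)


Number of 1s in data: 8
Parity bit: 1

1


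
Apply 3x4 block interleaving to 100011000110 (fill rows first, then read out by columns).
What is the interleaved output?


Matrix:
  1000
  1100
  0110
Read columns: 110011001000

110011001000


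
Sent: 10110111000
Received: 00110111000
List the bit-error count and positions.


XOR: 10000000000

1 error(s) at position(s): 0


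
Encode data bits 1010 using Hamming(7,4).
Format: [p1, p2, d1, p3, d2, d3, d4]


Parity bits: p1=1, p2=0, p3=1

1011010


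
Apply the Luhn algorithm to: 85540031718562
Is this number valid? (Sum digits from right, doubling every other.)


Luhn sum = 47
47 mod 10 = 7

Invalid (Luhn sum mod 10 = 7)


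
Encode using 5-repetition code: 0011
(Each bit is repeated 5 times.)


Each bit -> 5 copies

00000000001111111111


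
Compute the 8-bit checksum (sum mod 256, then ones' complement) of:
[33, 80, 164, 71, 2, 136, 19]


Sum = 505 mod 256 = 249
Complement = 6

6


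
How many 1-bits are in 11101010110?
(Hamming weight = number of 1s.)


Counting 1s in 11101010110

7


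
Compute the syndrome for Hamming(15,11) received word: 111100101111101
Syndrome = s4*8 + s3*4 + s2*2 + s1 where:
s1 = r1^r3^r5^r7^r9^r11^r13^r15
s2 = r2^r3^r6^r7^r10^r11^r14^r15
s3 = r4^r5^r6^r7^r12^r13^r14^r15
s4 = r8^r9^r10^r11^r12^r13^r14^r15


s1=1, s2=0, s3=1, s4=0

Syndrome = 5 (error at position 5)


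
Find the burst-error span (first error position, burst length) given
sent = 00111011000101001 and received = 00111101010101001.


XOR: 00000110010000000

Burst at position 5, length 5


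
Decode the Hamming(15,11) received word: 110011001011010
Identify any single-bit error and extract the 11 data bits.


Syndrome = 0: no error detected

Data: 01101011010 (no errors)


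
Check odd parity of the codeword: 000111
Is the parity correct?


Number of 1s: 3

Yes, parity is correct (3 ones)


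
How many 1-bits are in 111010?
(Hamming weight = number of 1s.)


Counting 1s in 111010

4


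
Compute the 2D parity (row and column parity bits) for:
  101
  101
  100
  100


Row parities: 0011
Column parities: 000

Row P: 0011, Col P: 000, Corner: 0


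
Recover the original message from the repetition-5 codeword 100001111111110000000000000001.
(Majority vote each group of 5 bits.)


Groups: 10000, 11111, 11110, 00000, 00000, 00001
Majority votes: 011000

011000


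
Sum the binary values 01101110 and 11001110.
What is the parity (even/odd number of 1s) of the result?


01101110 = 110
11001110 = 206
Sum = 316 = 100111100
1s count = 5

odd parity (5 ones in 100111100)


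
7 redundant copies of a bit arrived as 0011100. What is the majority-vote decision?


Ones: 3 out of 7
Threshold: 4

0 (3/7 voted 1)


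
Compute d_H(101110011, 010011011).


XOR: 111101000
Count of 1s: 5

5


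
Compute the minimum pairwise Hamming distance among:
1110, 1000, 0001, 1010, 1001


Comparing all pairs, minimum distance: 1
Can detect 0 errors, correct 0 errors

1


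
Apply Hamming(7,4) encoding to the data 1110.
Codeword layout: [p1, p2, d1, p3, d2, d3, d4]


Parity bits: p1=0, p2=0, p3=0

0010110


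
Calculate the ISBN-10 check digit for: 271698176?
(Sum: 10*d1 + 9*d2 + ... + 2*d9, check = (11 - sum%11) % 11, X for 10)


Weighted sum: 264
264 mod 11 = 0

Check digit: 0


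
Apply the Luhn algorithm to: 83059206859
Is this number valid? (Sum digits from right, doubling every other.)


Luhn sum = 49
49 mod 10 = 9

Invalid (Luhn sum mod 10 = 9)


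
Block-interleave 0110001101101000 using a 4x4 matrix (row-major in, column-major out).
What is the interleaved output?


Matrix:
  0110
  0011
  0110
  1000
Read columns: 0001101011100100

0001101011100100


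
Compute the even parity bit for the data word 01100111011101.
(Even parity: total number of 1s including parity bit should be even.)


Number of 1s in data: 9
Parity bit: 1

1


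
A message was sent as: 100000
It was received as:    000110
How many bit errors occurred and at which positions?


XOR: 100110

3 error(s) at position(s): 0, 3, 4


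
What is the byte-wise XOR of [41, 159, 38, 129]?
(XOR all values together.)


XOR chain: 41 ^ 159 ^ 38 ^ 129 = 17

17


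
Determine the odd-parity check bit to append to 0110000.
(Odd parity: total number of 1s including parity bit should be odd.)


Number of 1s in data: 2
Parity bit: 1

1


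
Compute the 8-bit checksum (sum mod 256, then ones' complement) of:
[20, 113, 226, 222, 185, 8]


Sum = 774 mod 256 = 6
Complement = 249

249


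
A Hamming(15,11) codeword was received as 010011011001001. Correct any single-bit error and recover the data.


Syndrome = 3: error at position 3

Data: 11101001001 (corrected bit 3)


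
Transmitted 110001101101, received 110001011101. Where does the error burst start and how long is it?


XOR: 000000110000

Burst at position 6, length 2


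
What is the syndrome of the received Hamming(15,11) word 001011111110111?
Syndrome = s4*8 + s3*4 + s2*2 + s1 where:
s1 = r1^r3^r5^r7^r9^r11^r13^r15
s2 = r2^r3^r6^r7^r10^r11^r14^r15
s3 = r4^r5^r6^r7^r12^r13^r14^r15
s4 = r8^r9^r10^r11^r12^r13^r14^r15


s1=1, s2=1, s3=0, s4=1

Syndrome = 11 (error at position 11)


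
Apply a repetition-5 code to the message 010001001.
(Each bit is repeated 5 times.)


Each bit -> 5 copies

000001111100000000000000011111000000000011111


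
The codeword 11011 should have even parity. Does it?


Number of 1s: 4

Yes, parity is correct (4 ones)


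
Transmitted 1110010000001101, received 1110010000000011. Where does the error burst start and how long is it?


XOR: 0000000000001110

Burst at position 12, length 3


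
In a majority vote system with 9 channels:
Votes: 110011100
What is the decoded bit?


Ones: 5 out of 9
Threshold: 5

1 (5/9 voted 1)


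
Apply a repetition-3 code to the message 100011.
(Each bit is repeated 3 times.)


Each bit -> 3 copies

111000000000111111


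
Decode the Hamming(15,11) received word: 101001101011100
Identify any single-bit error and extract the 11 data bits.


Syndrome = 0: no error detected

Data: 10111011100 (no errors)


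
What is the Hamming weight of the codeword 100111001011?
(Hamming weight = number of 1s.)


Counting 1s in 100111001011

7


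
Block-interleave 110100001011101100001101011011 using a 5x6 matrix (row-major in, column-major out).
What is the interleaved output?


Matrix:
  110100
  001011
  101100
  001101
  011011
Read columns: 101001000101111101100100101011

101001000101111101100100101011


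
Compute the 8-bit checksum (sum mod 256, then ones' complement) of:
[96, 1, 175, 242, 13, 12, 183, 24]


Sum = 746 mod 256 = 234
Complement = 21

21


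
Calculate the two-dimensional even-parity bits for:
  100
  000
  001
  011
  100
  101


Row parities: 101010
Column parities: 111

Row P: 101010, Col P: 111, Corner: 1


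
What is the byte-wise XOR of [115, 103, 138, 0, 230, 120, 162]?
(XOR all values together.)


XOR chain: 115 ^ 103 ^ 138 ^ 0 ^ 230 ^ 120 ^ 162 = 162

162


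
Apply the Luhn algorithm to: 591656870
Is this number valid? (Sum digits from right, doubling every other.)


Luhn sum = 39
39 mod 10 = 9

Invalid (Luhn sum mod 10 = 9)


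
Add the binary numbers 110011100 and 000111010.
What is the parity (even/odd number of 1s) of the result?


110011100 = 412
000111010 = 58
Sum = 470 = 111010110
1s count = 6

even parity (6 ones in 111010110)


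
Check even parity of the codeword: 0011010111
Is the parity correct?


Number of 1s: 6

Yes, parity is correct (6 ones)


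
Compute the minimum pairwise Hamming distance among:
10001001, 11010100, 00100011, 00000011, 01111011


Comparing all pairs, minimum distance: 1
Can detect 0 errors, correct 0 errors

1


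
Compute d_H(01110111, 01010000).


XOR: 00100111
Count of 1s: 4

4


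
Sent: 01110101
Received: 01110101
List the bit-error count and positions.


XOR: 00000000

0 errors (received matches sent)


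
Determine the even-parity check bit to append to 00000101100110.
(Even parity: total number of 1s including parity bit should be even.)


Number of 1s in data: 5
Parity bit: 1

1


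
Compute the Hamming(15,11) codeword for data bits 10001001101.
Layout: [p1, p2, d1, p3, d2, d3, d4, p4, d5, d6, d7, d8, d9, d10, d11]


Parity bits: p1=0, p2=0, p3=1, p4=0

001100001001101


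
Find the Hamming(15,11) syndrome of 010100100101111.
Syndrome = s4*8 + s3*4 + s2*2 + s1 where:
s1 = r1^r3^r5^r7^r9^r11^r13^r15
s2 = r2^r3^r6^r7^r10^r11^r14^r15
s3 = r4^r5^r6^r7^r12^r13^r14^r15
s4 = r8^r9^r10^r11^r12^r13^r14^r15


s1=1, s2=1, s3=0, s4=1

Syndrome = 11 (error at position 11)


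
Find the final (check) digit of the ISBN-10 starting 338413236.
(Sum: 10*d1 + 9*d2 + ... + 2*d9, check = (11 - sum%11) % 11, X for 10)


Weighted sum: 199
199 mod 11 = 1

Check digit: X


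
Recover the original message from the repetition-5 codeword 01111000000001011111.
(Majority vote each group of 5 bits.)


Groups: 01111, 00000, 00010, 11111
Majority votes: 1001

1001


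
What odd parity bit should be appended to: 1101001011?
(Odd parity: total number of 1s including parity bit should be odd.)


Number of 1s in data: 6
Parity bit: 1

1


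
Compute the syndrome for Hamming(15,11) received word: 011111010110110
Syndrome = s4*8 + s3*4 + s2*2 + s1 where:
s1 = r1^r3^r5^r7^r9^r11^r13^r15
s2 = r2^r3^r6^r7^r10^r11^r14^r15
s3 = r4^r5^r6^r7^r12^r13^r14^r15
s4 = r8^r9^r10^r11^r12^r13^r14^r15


s1=0, s2=0, s3=1, s4=1

Syndrome = 12 (error at position 12)


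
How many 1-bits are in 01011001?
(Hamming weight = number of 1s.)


Counting 1s in 01011001

4


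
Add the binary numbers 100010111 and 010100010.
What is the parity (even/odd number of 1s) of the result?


100010111 = 279
010100010 = 162
Sum = 441 = 110111001
1s count = 6

even parity (6 ones in 110111001)


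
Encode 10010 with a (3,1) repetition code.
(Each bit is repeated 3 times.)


Each bit -> 3 copies

111000000111000


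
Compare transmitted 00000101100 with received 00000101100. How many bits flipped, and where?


XOR: 00000000000

0 errors (received matches sent)


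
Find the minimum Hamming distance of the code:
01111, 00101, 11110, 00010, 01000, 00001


Comparing all pairs, minimum distance: 1
Can detect 0 errors, correct 0 errors

1


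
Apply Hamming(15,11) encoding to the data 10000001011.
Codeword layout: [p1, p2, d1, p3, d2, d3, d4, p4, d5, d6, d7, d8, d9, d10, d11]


Parity bits: p1=0, p2=1, p3=1, p4=1

011100010001011


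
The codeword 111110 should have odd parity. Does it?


Number of 1s: 5

Yes, parity is correct (5 ones)


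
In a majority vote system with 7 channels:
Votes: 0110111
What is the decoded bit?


Ones: 5 out of 7
Threshold: 4

1 (5/7 voted 1)


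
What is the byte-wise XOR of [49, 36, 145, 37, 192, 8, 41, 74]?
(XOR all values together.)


XOR chain: 49 ^ 36 ^ 145 ^ 37 ^ 192 ^ 8 ^ 41 ^ 74 = 10

10


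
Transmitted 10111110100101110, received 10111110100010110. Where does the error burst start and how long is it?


XOR: 00000000000111000

Burst at position 11, length 3


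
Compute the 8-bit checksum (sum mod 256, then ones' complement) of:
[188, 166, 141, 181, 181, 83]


Sum = 940 mod 256 = 172
Complement = 83

83


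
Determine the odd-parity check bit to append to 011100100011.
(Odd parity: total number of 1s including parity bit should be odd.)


Number of 1s in data: 6
Parity bit: 1

1


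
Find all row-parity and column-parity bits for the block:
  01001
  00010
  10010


Row parities: 010
Column parities: 11001

Row P: 010, Col P: 11001, Corner: 1


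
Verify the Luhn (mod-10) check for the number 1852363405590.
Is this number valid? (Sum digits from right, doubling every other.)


Luhn sum = 49
49 mod 10 = 9

Invalid (Luhn sum mod 10 = 9)


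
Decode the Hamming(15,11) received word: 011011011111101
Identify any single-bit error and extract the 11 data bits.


Syndrome = 12: error at position 12

Data: 11101110101 (corrected bit 12)


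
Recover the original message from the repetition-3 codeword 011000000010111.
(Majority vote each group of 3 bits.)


Groups: 011, 000, 000, 010, 111
Majority votes: 10001

10001


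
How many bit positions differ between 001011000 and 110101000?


XOR: 111110000
Count of 1s: 5

5


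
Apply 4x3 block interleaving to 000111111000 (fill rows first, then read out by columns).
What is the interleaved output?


Matrix:
  000
  111
  111
  000
Read columns: 011001100110

011001100110


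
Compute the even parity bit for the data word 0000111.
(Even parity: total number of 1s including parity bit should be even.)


Number of 1s in data: 3
Parity bit: 1

1


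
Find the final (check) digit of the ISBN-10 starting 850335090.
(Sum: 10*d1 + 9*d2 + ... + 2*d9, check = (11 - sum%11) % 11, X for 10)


Weighted sum: 216
216 mod 11 = 7

Check digit: 4


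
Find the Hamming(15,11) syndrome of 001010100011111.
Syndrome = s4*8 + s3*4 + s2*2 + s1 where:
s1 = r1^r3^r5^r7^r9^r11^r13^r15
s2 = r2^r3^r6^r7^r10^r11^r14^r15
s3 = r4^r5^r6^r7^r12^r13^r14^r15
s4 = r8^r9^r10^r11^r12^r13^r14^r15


s1=0, s2=1, s3=0, s4=1

Syndrome = 10 (error at position 10)


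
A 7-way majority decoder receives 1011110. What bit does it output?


Ones: 5 out of 7
Threshold: 4

1 (5/7 voted 1)


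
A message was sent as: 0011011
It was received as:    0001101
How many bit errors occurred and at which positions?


XOR: 0010110

3 error(s) at position(s): 2, 4, 5


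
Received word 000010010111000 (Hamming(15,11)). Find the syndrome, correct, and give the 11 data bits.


Syndrome = 0: no error detected

Data: 01000111000 (no errors)


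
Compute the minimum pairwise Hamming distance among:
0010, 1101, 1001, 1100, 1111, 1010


Comparing all pairs, minimum distance: 1
Can detect 0 errors, correct 0 errors

1


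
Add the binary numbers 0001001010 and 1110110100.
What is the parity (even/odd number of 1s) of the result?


0001001010 = 74
1110110100 = 948
Sum = 1022 = 1111111110
1s count = 9

odd parity (9 ones in 1111111110)


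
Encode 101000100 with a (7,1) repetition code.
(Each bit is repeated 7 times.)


Each bit -> 7 copies

111111100000001111111000000000000000000000111111100000000000000


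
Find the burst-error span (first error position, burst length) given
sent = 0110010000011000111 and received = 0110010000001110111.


XOR: 0000000000010110000

Burst at position 11, length 4


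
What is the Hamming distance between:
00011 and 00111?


XOR: 00100
Count of 1s: 1

1


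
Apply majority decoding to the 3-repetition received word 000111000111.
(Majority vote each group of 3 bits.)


Groups: 000, 111, 000, 111
Majority votes: 0101

0101


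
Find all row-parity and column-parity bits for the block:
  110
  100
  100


Row parities: 011
Column parities: 110

Row P: 011, Col P: 110, Corner: 0


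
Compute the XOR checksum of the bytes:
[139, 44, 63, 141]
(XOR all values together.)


XOR chain: 139 ^ 44 ^ 63 ^ 141 = 21

21


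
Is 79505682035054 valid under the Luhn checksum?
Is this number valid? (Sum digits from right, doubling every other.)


Luhn sum = 40
40 mod 10 = 0

Valid (Luhn sum mod 10 = 0)


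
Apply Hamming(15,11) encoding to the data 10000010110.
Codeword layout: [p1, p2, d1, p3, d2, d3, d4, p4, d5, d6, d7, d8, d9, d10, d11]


Parity bits: p1=1, p2=1, p3=0, p4=1

111000010010110


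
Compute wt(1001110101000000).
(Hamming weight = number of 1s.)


Counting 1s in 1001110101000000

6


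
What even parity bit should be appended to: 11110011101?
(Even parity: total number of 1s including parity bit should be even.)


Number of 1s in data: 8
Parity bit: 0

0


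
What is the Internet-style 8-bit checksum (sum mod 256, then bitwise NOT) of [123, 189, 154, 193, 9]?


Sum = 668 mod 256 = 156
Complement = 99

99


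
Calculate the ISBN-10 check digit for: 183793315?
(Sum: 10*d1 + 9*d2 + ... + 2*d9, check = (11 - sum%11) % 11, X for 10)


Weighted sum: 249
249 mod 11 = 7

Check digit: 4


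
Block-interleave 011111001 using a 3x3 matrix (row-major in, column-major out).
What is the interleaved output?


Matrix:
  011
  111
  001
Read columns: 010110111

010110111


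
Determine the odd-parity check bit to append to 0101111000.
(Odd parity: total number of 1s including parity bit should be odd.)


Number of 1s in data: 5
Parity bit: 0

0


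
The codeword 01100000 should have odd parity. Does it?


Number of 1s: 2

No, parity error (2 ones)


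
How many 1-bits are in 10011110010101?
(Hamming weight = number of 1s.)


Counting 1s in 10011110010101

8


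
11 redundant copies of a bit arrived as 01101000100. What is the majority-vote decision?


Ones: 4 out of 11
Threshold: 6

0 (4/11 voted 1)


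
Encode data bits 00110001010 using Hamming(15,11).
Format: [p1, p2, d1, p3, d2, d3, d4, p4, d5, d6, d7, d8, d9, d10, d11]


Parity bits: p1=1, p2=1, p3=0, p4=0

110001100001010


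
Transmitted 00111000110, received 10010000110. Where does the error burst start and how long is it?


XOR: 10101000000

Burst at position 0, length 5


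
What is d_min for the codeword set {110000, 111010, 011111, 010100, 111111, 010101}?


Comparing all pairs, minimum distance: 1
Can detect 0 errors, correct 0 errors

1


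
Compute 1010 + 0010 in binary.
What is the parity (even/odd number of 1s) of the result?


1010 = 10
0010 = 2
Sum = 12 = 1100
1s count = 2

even parity (2 ones in 1100)


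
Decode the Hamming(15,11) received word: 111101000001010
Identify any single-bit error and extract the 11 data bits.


Syndrome = 0: no error detected

Data: 10100001010 (no errors)


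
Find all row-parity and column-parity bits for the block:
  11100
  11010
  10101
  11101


Row parities: 1110
Column parities: 01110

Row P: 1110, Col P: 01110, Corner: 1


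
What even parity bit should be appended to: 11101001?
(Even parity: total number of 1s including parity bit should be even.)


Number of 1s in data: 5
Parity bit: 1

1


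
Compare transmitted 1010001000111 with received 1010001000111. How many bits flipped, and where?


XOR: 0000000000000

0 errors (received matches sent)


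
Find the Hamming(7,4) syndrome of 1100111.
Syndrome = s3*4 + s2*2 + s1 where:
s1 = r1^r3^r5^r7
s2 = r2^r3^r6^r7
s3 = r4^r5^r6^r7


s1=1, s2=1, s3=1

Syndrome = 7 (error at position 7)


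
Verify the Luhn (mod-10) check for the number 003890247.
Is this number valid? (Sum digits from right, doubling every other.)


Luhn sum = 36
36 mod 10 = 6

Invalid (Luhn sum mod 10 = 6)


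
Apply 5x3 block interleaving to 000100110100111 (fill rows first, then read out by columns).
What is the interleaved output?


Matrix:
  000
  100
  110
  100
  111
Read columns: 011110010100001

011110010100001


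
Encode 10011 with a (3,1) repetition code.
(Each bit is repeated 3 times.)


Each bit -> 3 copies

111000000111111


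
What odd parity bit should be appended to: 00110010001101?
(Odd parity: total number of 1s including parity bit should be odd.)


Number of 1s in data: 6
Parity bit: 1

1


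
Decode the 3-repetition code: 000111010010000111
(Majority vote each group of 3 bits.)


Groups: 000, 111, 010, 010, 000, 111
Majority votes: 010001

010001


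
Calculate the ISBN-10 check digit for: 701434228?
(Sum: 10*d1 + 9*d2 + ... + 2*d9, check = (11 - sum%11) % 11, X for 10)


Weighted sum: 174
174 mod 11 = 9

Check digit: 2


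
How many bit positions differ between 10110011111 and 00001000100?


XOR: 10111011011
Count of 1s: 8

8


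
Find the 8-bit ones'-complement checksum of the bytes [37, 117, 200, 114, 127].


Sum = 595 mod 256 = 83
Complement = 172

172


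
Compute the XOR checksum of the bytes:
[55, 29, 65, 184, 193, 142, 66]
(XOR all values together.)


XOR chain: 55 ^ 29 ^ 65 ^ 184 ^ 193 ^ 142 ^ 66 = 222

222


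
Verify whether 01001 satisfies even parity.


Number of 1s: 2

Yes, parity is correct (2 ones)


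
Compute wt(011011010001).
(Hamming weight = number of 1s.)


Counting 1s in 011011010001

6


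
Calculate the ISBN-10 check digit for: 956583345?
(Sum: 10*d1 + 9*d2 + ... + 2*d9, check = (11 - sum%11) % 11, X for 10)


Weighted sum: 315
315 mod 11 = 7

Check digit: 4


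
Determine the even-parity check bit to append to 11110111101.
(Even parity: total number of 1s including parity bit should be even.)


Number of 1s in data: 9
Parity bit: 1

1


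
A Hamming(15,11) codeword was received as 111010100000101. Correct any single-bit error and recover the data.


Syndrome = 0: no error detected

Data: 11010000101 (no errors)


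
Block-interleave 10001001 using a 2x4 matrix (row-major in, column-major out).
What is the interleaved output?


Matrix:
  1000
  1001
Read columns: 11000001

11000001


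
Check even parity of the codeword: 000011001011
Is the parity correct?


Number of 1s: 5

No, parity error (5 ones)


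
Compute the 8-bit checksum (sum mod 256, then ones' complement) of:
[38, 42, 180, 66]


Sum = 326 mod 256 = 70
Complement = 185

185


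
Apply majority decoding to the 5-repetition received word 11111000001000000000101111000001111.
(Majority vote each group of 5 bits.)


Groups: 11111, 00000, 10000, 00000, 10111, 10000, 01111
Majority votes: 1000101

1000101


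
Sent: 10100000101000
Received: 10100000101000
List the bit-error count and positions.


XOR: 00000000000000

0 errors (received matches sent)


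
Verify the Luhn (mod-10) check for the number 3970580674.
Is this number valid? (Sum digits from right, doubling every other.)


Luhn sum = 44
44 mod 10 = 4

Invalid (Luhn sum mod 10 = 4)


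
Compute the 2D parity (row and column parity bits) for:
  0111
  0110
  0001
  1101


Row parities: 1011
Column parities: 1101

Row P: 1011, Col P: 1101, Corner: 1


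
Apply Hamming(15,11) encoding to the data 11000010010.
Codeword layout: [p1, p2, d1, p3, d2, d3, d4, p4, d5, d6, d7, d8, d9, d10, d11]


Parity bits: p1=1, p2=1, p3=0, p4=0

111010000010010


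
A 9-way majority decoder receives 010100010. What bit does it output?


Ones: 3 out of 9
Threshold: 5

0 (3/9 voted 1)


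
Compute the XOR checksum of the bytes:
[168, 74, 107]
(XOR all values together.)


XOR chain: 168 ^ 74 ^ 107 = 137

137


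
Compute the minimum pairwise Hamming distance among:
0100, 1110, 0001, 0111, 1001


Comparing all pairs, minimum distance: 1
Can detect 0 errors, correct 0 errors

1


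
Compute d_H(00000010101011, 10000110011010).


XOR: 10000100110001
Count of 1s: 5

5


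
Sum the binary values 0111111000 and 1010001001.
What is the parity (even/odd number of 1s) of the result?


0111111000 = 504
1010001001 = 649
Sum = 1153 = 10010000001
1s count = 3

odd parity (3 ones in 10010000001)


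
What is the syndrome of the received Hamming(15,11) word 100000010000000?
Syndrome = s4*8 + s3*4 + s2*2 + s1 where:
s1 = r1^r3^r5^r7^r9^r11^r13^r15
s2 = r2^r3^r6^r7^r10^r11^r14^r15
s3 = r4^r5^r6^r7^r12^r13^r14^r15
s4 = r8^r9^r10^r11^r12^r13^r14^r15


s1=1, s2=0, s3=0, s4=1

Syndrome = 9 (error at position 9)


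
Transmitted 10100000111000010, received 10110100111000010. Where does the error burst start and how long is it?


XOR: 00010100000000000

Burst at position 3, length 3


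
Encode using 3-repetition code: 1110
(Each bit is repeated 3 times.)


Each bit -> 3 copies

111111111000


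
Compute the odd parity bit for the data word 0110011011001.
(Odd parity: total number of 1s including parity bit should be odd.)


Number of 1s in data: 7
Parity bit: 0

0


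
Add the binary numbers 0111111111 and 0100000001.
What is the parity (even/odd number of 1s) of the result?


0111111111 = 511
0100000001 = 257
Sum = 768 = 1100000000
1s count = 2

even parity (2 ones in 1100000000)


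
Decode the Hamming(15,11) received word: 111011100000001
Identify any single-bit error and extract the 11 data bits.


Syndrome = 11: error at position 11

Data: 11110010001 (corrected bit 11)


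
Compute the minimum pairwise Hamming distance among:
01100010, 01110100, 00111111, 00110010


Comparing all pairs, minimum distance: 2
Can detect 1 errors, correct 0 errors

2


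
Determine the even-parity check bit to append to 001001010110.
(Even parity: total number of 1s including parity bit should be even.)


Number of 1s in data: 5
Parity bit: 1

1


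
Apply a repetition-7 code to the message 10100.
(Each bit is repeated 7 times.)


Each bit -> 7 copies

11111110000000111111100000000000000


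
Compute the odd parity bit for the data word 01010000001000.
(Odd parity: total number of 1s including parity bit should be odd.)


Number of 1s in data: 3
Parity bit: 0

0


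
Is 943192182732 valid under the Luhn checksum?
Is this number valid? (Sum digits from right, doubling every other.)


Luhn sum = 60
60 mod 10 = 0

Valid (Luhn sum mod 10 = 0)


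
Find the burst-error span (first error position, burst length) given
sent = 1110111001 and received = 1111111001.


XOR: 0001000000

Burst at position 3, length 1


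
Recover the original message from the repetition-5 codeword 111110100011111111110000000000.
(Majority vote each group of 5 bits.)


Groups: 11111, 01000, 11111, 11111, 00000, 00000
Majority votes: 101100

101100


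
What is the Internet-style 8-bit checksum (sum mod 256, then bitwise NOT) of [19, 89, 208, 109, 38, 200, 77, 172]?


Sum = 912 mod 256 = 144
Complement = 111

111


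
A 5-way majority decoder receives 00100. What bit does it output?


Ones: 1 out of 5
Threshold: 3

0 (1/5 voted 1)


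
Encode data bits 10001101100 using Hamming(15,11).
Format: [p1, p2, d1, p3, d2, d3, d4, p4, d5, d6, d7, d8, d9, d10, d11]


Parity bits: p1=1, p2=0, p3=0, p4=0

101000001101100


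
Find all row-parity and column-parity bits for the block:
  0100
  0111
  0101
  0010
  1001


Row parities: 11010
Column parities: 1101

Row P: 11010, Col P: 1101, Corner: 1


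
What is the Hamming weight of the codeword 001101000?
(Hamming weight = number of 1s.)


Counting 1s in 001101000

3


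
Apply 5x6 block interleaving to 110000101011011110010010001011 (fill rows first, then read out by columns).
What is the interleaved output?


Matrix:
  110000
  101011
  011110
  010010
  001011
Read columns: 110001011001101001000111101001

110001011001101001000111101001


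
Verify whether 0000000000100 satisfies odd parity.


Number of 1s: 1

Yes, parity is correct (1 ones)


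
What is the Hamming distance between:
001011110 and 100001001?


XOR: 101010111
Count of 1s: 6

6


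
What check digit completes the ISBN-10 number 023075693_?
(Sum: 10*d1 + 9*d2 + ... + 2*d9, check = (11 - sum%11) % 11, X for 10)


Weighted sum: 166
166 mod 11 = 1

Check digit: X


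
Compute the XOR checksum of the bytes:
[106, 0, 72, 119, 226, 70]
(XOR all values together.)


XOR chain: 106 ^ 0 ^ 72 ^ 119 ^ 226 ^ 70 = 241

241


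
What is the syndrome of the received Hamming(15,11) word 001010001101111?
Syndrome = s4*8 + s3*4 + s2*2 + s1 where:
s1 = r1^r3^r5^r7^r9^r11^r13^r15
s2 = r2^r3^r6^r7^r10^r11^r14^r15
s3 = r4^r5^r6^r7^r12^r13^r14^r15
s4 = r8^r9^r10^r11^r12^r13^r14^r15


s1=1, s2=0, s3=1, s4=0

Syndrome = 5 (error at position 5)


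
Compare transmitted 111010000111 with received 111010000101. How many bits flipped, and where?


XOR: 000000000010

1 error(s) at position(s): 10


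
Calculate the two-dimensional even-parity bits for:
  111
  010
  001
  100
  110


Row parities: 11110
Column parities: 110

Row P: 11110, Col P: 110, Corner: 0


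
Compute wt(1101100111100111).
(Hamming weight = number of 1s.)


Counting 1s in 1101100111100111

11
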